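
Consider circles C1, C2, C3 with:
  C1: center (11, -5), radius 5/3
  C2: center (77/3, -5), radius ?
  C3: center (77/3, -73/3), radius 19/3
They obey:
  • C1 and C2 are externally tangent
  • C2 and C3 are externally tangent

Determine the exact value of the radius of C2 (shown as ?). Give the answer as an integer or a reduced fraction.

1. [ext C1·C2]  r_C2² + (10/3)r_C2 − 637/3 = 0  ⇒  r_C2 = 13 (r>0 drops 1)
2. [ext C2·C3]  r_C2² + (38/3)r_C2 − 1001/3 = 0  ⇒  r_C2 = 13 (r>0 drops 1)

13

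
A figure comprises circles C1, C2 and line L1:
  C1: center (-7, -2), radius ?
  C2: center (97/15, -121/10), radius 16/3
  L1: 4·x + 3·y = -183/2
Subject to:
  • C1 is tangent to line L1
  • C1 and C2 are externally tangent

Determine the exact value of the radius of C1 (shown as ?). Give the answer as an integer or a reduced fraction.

1. [C1‖L1]  r_C1² − 529/4 = 0  ⇒  r_C1 = 23/2 (r>0 drops 1)
2. [ext C1·C2]  r_C1² + (32/3)r_C1 − 3059/12 = 0  ⇒  r_C1 = 23/2 (r>0 drops 1)

23/2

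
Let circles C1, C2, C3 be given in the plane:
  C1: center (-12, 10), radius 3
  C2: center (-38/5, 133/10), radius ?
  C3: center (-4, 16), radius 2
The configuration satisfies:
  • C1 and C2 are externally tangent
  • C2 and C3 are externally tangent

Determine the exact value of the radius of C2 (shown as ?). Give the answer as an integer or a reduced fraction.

5/2

1. [ext C1·C2]  r_C2² + 6r_C2 − 85/4 = 0  ⇒  r_C2 = 5/2 (r>0 drops 1)
2. [ext C2·C3]  r_C2² + 4r_C2 − 65/4 = 0  ⇒  r_C2 = 5/2 (r>0 drops 1)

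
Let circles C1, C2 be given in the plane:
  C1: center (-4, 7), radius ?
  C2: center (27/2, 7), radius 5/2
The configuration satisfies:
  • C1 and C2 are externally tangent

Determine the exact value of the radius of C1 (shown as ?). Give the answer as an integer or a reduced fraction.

1. [ext C1·C2]  r_C1² + 5r_C1 − 300 = 0  ⇒  r_C1 = 15 (r>0 drops 1)

15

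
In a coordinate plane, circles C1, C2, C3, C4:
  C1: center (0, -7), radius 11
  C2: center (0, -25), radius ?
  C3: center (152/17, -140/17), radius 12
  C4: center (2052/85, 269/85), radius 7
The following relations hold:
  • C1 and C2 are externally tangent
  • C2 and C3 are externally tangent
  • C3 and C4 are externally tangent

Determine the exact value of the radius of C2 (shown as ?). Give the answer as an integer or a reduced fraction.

1. [ext C1·C2]  r_C2² + 22r_C2 − 203 = 0  ⇒  r_C2 = 7 (r>0 drops 1)
2. [ext C2·C3]  r_C2² + 24r_C2 − 217 = 0  ⇒  r_C2 = 7 (r>0 drops 1)

7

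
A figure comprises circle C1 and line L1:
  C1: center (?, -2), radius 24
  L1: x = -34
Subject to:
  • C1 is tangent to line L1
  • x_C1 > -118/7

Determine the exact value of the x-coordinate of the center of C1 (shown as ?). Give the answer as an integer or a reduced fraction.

1. [C1‖L1]  x_C1² + 68x_C1 + 580 = 0  ⇒  x_C1 = -58 or -10
2. given x_C1 > -118/7: keep -10

-10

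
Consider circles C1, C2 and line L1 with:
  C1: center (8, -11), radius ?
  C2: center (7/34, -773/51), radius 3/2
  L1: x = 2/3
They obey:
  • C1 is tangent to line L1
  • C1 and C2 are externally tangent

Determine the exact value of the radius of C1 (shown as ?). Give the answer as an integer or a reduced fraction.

1. [C1‖L1]  r_C1² − 484/9 = 0  ⇒  r_C1 = 22/3 (r>0 drops 1)
2. [ext C1·C2]  r_C1² + 3r_C1 − 682/9 = 0  ⇒  r_C1 = 22/3 (r>0 drops 1)

22/3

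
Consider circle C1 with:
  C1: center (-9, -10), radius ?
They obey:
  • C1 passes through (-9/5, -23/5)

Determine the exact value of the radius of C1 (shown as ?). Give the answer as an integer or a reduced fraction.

9

1. [C1∋P]  r_C1² − 81 = 0  ⇒  r_C1 = 9 (r>0 drops 1)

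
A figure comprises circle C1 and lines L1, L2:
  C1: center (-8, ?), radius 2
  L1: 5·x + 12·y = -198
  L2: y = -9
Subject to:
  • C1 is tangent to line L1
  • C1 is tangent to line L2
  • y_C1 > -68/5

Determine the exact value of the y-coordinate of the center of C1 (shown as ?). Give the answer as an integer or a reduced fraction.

-11

1. [C1‖L1]  y_C1² + (79/3)y_C1 + 506/3 = 0  ⇒  y_C1 = -46/3 or -11
2. [C1‖L2]  y_C1² + 18y_C1 + 77 = 0  ⇒  y_C1 = -11 or -7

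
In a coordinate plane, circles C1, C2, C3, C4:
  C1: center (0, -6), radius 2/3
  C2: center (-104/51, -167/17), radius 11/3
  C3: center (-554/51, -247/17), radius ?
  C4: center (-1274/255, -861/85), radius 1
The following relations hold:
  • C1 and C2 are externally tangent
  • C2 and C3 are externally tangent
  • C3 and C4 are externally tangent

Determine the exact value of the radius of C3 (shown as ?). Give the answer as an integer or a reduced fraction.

19/3

1. [ext C2·C3]  r_C3² + (22/3)r_C3 − 779/9 = 0  ⇒  r_C3 = 19/3 (r>0 drops 1)
2. [ext C3·C4]  r_C3² + 2r_C3 − 475/9 = 0  ⇒  r_C3 = 19/3 (r>0 drops 1)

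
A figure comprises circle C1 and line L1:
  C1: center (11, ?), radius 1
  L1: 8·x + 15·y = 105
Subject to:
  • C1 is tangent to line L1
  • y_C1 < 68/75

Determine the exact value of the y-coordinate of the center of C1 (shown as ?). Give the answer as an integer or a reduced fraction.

0

1. [C1‖L1]  y_C1² − (34/15)y_C1 = 0  ⇒  y_C1 = 0 or 34/15
2. given y_C1 < 68/75: keep 0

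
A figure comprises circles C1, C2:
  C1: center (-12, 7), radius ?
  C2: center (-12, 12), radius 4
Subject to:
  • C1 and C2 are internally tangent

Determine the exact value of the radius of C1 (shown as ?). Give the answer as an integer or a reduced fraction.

9

1. [int C1,C2]  r_C1² − 8r_C1 − 9 = 0  ⇒  r_C1 = 9 (r>0 drops 1)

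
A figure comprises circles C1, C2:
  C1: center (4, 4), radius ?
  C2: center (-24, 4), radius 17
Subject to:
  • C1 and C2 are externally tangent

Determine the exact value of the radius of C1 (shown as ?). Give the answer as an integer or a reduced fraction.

11

1. [ext C1·C2]  r_C1² + 34r_C1 − 495 = 0  ⇒  r_C1 = 11 (r>0 drops 1)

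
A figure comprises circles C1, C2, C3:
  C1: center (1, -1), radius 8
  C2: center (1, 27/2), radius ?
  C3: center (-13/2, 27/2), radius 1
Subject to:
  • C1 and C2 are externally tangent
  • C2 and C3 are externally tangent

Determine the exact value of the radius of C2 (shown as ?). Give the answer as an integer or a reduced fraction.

1. [ext C1·C2]  r_C2² + 16r_C2 − 585/4 = 0  ⇒  r_C2 = 13/2 (r>0 drops 1)
2. [ext C2·C3]  r_C2² + 2r_C2 − 221/4 = 0  ⇒  r_C2 = 13/2 (r>0 drops 1)

13/2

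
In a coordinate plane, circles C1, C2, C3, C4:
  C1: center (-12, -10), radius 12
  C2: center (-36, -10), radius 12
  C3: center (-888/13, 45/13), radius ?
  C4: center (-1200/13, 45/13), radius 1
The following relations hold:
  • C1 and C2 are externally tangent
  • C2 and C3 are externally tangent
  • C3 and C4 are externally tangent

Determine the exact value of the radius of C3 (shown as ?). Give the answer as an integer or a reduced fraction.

23

1. [ext C2·C3]  r_C3² + 24r_C3 − 1081 = 0  ⇒  r_C3 = 23 (r>0 drops 1)
2. [ext C3·C4]  r_C3² + 2r_C3 − 575 = 0  ⇒  r_C3 = 23 (r>0 drops 1)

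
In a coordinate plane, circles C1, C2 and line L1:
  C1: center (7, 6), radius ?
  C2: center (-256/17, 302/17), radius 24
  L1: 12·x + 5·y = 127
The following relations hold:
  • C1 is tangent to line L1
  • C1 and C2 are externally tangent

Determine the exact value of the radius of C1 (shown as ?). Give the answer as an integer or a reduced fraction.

1. [C1‖L1]  r_C1² − 1 = 0  ⇒  r_C1 = 1 (r>0 drops 1)
2. [ext C1·C2]  r_C1² + 48r_C1 − 49 = 0  ⇒  r_C1 = 1 (r>0 drops 1)

1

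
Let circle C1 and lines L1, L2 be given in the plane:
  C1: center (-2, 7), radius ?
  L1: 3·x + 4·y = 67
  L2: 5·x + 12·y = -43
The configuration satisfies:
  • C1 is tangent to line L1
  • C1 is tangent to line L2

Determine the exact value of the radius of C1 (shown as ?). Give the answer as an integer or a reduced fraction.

9

1. [C1‖L1]  r_C1² − 81 = 0  ⇒  r_C1 = 9 (r>0 drops 1)
2. [C1‖L2]  r_C1² − 81 = 0  ⇒  r_C1 = 9 (r>0 drops 1)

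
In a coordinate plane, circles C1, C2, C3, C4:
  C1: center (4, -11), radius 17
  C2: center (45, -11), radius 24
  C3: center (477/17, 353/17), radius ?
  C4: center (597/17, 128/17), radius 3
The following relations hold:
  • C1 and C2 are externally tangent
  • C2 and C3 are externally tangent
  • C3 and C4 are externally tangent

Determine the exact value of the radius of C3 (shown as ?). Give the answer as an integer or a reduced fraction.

1. [ext C2·C3]  r_C3² + 48r_C3 − 720 = 0  ⇒  r_C3 = 12 (r>0 drops 1)
2. [ext C3·C4]  r_C3² + 6r_C3 − 216 = 0  ⇒  r_C3 = 12 (r>0 drops 1)

12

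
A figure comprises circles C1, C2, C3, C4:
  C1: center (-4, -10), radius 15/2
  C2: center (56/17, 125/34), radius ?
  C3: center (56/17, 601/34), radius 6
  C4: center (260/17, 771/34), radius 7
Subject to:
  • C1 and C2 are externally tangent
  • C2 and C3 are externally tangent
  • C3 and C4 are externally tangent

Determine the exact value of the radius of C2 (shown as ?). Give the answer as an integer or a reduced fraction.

1. [ext C1·C2]  r_C2² + 15r_C2 − 184 = 0  ⇒  r_C2 = 8 (r>0 drops 1)
2. [ext C2·C3]  r_C2² + 12r_C2 − 160 = 0  ⇒  r_C2 = 8 (r>0 drops 1)

8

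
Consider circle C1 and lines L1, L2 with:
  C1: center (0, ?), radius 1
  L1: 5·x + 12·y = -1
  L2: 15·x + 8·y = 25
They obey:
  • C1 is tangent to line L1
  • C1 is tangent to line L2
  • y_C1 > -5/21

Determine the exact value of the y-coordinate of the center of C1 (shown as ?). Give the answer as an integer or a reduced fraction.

1. [C1‖L1]  y_C1² + (1/6)y_C1 − 7/6 = 0  ⇒  y_C1 = -7/6 or 1
2. [C1‖L2]  y_C1² − (25/4)y_C1 + 21/4 = 0  ⇒  y_C1 = 1 or 21/4

1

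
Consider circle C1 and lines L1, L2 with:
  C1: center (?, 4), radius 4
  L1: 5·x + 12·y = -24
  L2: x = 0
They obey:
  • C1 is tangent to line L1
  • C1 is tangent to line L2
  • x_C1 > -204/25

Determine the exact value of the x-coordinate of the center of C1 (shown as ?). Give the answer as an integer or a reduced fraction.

1. [C1‖L1]  x_C1² + (144/5)x_C1 + 496/5 = 0  ⇒  x_C1 = -124/5 or -4
2. [C1‖L2]  x_C1² − 16 = 0  ⇒  x_C1 = -4 or 4

-4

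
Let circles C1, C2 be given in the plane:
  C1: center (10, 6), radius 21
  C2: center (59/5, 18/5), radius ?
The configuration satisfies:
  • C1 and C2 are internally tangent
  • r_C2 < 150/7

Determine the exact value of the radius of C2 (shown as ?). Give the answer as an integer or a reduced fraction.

18

1. [int C1,C2]  r_C2² − 42r_C2 + 432 = 0  ⇒  r_C2 = 18 or 24
2. given r_C2 < 150/7: keep 18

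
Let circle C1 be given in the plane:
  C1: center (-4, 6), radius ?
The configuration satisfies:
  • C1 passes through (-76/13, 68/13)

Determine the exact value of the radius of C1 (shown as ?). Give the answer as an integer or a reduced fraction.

2

1. [C1∋P]  r_C1² − 4 = 0  ⇒  r_C1 = 2 (r>0 drops 1)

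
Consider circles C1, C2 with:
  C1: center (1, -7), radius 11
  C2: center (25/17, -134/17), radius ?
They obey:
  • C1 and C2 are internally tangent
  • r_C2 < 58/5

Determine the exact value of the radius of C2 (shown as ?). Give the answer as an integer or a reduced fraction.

1. [int C1,C2]  r_C2² − 22r_C2 + 120 = 0  ⇒  r_C2 = 10 or 12
2. given r_C2 < 58/5: keep 10

10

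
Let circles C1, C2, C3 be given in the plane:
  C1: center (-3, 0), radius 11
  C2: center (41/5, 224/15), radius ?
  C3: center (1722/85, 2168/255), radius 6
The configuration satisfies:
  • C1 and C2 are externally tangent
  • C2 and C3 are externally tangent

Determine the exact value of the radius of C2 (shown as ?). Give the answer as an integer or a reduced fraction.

23/3

1. [ext C1·C2]  r_C2² + 22r_C2 − 2047/9 = 0  ⇒  r_C2 = 23/3 (r>0 drops 1)
2. [ext C2·C3]  r_C2² + 12r_C2 − 1357/9 = 0  ⇒  r_C2 = 23/3 (r>0 drops 1)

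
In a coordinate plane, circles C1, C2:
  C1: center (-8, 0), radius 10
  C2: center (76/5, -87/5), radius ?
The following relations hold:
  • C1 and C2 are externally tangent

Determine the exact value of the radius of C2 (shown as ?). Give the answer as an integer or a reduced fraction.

19

1. [ext C1·C2]  r_C2² + 20r_C2 − 741 = 0  ⇒  r_C2 = 19 (r>0 drops 1)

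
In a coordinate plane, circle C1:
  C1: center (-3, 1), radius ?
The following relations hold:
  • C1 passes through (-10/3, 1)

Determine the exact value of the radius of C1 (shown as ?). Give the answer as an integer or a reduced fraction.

1. [C1∋P]  r_C1² − 1/9 = 0  ⇒  r_C1 = 1/3 (r>0 drops 1)

1/3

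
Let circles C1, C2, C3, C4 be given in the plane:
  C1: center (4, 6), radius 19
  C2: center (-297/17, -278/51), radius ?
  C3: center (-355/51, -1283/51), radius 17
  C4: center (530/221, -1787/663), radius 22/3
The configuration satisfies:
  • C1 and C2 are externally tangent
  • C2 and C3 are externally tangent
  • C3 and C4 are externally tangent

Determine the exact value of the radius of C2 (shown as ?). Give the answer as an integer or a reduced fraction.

16/3

1. [ext C1·C2]  r_C2² + 38r_C2 − 2080/9 = 0  ⇒  r_C2 = 16/3 (r>0 drops 1)
2. [ext C2·C3]  r_C2² + 34r_C2 − 1888/9 = 0  ⇒  r_C2 = 16/3 (r>0 drops 1)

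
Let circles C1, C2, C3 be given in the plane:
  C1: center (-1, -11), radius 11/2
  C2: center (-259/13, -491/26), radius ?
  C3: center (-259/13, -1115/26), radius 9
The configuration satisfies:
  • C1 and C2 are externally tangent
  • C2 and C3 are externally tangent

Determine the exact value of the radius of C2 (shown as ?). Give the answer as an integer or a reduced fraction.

1. [ext C1·C2]  r_C2² + 11r_C2 − 390 = 0  ⇒  r_C2 = 15 (r>0 drops 1)
2. [ext C2·C3]  r_C2² + 18r_C2 − 495 = 0  ⇒  r_C2 = 15 (r>0 drops 1)

15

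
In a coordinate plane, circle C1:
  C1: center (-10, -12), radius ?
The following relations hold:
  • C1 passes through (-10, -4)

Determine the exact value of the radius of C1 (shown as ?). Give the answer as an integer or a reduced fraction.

8

1. [C1∋P]  r_C1² − 64 = 0  ⇒  r_C1 = 8 (r>0 drops 1)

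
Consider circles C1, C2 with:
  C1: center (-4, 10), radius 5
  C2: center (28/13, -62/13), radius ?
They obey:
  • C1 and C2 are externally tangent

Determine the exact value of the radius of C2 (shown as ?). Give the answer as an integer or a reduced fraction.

1. [ext C1·C2]  r_C2² + 10r_C2 − 231 = 0  ⇒  r_C2 = 11 (r>0 drops 1)

11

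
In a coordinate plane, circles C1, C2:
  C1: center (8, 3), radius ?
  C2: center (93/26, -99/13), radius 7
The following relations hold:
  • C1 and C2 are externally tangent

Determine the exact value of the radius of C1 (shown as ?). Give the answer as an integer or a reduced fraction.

9/2

1. [ext C1·C2]  r_C1² + 14r_C1 − 333/4 = 0  ⇒  r_C1 = 9/2 (r>0 drops 1)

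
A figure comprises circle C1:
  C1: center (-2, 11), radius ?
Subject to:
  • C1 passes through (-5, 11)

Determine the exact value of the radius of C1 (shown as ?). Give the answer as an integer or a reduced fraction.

3

1. [C1∋P]  r_C1² − 9 = 0  ⇒  r_C1 = 3 (r>0 drops 1)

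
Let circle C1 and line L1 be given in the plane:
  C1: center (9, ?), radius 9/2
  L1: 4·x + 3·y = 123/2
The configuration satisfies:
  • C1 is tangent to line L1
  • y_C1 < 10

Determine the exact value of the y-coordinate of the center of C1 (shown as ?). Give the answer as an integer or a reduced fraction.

1

1. [C1‖L1]  y_C1² − 17y_C1 + 16 = 0  ⇒  y_C1 = 1 or 16
2. given y_C1 < 10: keep 1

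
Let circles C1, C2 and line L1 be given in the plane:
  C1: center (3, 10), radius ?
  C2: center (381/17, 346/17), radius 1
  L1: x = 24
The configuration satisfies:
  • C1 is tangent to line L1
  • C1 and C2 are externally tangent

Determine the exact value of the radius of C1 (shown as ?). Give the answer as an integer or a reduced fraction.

1. [C1‖L1]  r_C1² − 441 = 0  ⇒  r_C1 = 21 (r>0 drops 1)
2. [ext C1·C2]  r_C1² + 2r_C1 − 483 = 0  ⇒  r_C1 = 21 (r>0 drops 1)

21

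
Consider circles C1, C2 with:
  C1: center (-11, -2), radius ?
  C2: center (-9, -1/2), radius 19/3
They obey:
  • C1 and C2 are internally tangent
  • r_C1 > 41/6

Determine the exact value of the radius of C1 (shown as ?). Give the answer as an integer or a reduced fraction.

1. [int C1,C2]  r_C1² − (38/3)r_C1 + 1219/36 = 0  ⇒  r_C1 = 23/6 or 53/6
2. given r_C1 > 41/6: keep 53/6

53/6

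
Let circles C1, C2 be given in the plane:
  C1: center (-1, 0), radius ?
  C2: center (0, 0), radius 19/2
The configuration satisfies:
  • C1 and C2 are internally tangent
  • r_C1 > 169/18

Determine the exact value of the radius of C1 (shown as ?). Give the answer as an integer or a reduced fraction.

21/2

1. [int C1,C2]  r_C1² − 19r_C1 + 357/4 = 0  ⇒  r_C1 = 17/2 or 21/2
2. given r_C1 > 169/18: keep 21/2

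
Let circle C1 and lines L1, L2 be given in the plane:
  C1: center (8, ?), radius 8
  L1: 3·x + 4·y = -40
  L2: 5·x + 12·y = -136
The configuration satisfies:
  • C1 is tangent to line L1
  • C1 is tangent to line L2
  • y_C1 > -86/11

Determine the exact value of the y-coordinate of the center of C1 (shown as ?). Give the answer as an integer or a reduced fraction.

1. [C1‖L1]  y_C1² + 32y_C1 + 156 = 0  ⇒  y_C1 = -26 or -6
2. [C1‖L2]  y_C1² + (88/3)y_C1 + 140 = 0  ⇒  y_C1 = -70/3 or -6

-6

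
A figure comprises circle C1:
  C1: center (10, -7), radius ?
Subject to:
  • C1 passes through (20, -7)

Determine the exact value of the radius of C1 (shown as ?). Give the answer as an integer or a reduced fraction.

1. [C1∋P]  r_C1² − 100 = 0  ⇒  r_C1 = 10 (r>0 drops 1)

10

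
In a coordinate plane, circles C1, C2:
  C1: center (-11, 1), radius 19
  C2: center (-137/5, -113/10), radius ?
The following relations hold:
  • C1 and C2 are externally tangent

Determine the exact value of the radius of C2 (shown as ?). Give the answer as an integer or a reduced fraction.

3/2

1. [ext C1·C2]  r_C2² + 38r_C2 − 237/4 = 0  ⇒  r_C2 = 3/2 (r>0 drops 1)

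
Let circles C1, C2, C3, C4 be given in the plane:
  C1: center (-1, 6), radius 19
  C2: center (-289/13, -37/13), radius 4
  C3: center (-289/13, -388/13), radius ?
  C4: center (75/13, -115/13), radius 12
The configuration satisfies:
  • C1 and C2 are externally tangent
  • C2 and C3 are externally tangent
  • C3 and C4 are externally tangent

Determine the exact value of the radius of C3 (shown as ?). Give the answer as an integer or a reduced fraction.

1. [ext C2·C3]  r_C3² + 8r_C3 − 713 = 0  ⇒  r_C3 = 23 (r>0 drops 1)
2. [ext C3·C4]  r_C3² + 24r_C3 − 1081 = 0  ⇒  r_C3 = 23 (r>0 drops 1)

23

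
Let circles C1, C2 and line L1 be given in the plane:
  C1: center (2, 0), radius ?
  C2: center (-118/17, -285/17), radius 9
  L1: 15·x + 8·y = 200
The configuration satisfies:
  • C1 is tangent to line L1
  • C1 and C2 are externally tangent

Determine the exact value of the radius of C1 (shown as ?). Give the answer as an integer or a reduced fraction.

10

1. [C1‖L1]  r_C1² − 100 = 0  ⇒  r_C1 = 10 (r>0 drops 1)
2. [ext C1·C2]  r_C1² + 18r_C1 − 280 = 0  ⇒  r_C1 = 10 (r>0 drops 1)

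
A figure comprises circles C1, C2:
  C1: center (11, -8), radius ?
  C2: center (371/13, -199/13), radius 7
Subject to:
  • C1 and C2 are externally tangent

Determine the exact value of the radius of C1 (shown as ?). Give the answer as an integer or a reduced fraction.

1. [ext C1·C2]  r_C1² + 14r_C1 − 312 = 0  ⇒  r_C1 = 12 (r>0 drops 1)

12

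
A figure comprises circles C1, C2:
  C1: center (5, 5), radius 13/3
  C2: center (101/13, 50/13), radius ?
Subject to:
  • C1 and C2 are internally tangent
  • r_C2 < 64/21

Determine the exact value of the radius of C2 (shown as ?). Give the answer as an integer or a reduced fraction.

1. [int C1,C2]  r_C2² − (26/3)r_C2 + 88/9 = 0  ⇒  r_C2 = 4/3 or 22/3
2. given r_C2 < 64/21: keep 4/3

4/3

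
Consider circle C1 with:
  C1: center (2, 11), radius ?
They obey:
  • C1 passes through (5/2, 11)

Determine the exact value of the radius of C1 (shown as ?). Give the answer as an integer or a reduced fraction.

1. [C1∋P]  r_C1² − 1/4 = 0  ⇒  r_C1 = 1/2 (r>0 drops 1)

1/2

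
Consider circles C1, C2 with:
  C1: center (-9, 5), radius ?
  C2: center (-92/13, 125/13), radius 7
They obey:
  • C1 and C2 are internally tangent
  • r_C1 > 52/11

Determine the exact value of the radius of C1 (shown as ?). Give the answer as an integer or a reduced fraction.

1. [int C1,C2]  r_C1² − 14r_C1 + 24 = 0  ⇒  r_C1 = 2 or 12
2. given r_C1 > 52/11: keep 12

12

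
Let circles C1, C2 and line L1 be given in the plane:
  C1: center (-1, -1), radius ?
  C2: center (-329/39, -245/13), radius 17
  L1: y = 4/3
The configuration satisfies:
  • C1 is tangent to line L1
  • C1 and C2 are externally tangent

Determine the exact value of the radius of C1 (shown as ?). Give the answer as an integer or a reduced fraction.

1. [C1‖L1]  r_C1² − 49/9 = 0  ⇒  r_C1 = 7/3 (r>0 drops 1)
2. [ext C1·C2]  r_C1² + 34r_C1 − 763/9 = 0  ⇒  r_C1 = 7/3 (r>0 drops 1)

7/3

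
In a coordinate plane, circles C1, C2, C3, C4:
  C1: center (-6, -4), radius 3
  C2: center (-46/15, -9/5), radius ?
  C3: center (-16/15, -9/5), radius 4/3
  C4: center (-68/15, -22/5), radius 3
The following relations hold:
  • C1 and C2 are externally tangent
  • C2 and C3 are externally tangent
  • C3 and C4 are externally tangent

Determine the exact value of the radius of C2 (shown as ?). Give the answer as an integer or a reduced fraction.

1. [ext C1·C2]  r_C2² + 6r_C2 − 40/9 = 0  ⇒  r_C2 = 2/3 (r>0 drops 1)
2. [ext C2·C3]  r_C2² + (8/3)r_C2 − 20/9 = 0  ⇒  r_C2 = 2/3 (r>0 drops 1)

2/3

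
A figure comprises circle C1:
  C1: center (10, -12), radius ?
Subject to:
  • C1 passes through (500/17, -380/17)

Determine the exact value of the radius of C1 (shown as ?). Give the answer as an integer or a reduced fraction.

22

1. [C1∋P]  r_C1² − 484 = 0  ⇒  r_C1 = 22 (r>0 drops 1)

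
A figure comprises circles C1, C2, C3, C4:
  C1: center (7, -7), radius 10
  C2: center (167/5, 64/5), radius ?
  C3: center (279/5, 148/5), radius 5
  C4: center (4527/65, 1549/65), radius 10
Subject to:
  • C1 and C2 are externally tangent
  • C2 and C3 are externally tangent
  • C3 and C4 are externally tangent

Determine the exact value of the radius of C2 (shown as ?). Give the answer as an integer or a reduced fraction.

1. [ext C1·C2]  r_C2² + 20r_C2 − 989 = 0  ⇒  r_C2 = 23 (r>0 drops 1)
2. [ext C2·C3]  r_C2² + 10r_C2 − 759 = 0  ⇒  r_C2 = 23 (r>0 drops 1)

23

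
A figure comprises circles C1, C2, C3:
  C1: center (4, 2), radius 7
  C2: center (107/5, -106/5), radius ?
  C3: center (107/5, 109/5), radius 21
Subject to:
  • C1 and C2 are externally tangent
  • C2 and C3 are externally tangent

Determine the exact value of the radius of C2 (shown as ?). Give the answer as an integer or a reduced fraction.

22

1. [ext C1·C2]  r_C2² + 14r_C2 − 792 = 0  ⇒  r_C2 = 22 (r>0 drops 1)
2. [ext C2·C3]  r_C2² + 42r_C2 − 1408 = 0  ⇒  r_C2 = 22 (r>0 drops 1)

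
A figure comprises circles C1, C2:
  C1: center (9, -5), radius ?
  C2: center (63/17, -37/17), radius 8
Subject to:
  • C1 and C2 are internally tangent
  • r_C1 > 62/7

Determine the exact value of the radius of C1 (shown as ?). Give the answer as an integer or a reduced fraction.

1. [int C1,C2]  r_C1² − 16r_C1 + 28 = 0  ⇒  r_C1 = 2 or 14
2. given r_C1 > 62/7: keep 14

14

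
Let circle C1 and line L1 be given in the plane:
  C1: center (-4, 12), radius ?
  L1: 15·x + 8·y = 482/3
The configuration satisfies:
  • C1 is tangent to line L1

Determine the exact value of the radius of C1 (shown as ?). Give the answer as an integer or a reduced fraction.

22/3

1. [C1‖L1]  r_C1² − 484/9 = 0  ⇒  r_C1 = 22/3 (r>0 drops 1)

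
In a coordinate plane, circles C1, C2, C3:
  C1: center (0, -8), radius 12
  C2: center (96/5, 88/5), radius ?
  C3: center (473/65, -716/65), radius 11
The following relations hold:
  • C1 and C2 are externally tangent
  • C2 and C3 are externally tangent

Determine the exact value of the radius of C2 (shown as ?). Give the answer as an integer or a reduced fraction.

1. [ext C1·C2]  r_C2² + 24r_C2 − 880 = 0  ⇒  r_C2 = 20 (r>0 drops 1)
2. [ext C2·C3]  r_C2² + 22r_C2 − 840 = 0  ⇒  r_C2 = 20 (r>0 drops 1)

20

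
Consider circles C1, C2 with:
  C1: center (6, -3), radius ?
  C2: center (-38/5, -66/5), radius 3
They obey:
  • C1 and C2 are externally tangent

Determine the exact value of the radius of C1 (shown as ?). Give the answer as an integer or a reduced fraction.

1. [ext C1·C2]  r_C1² + 6r_C1 − 280 = 0  ⇒  r_C1 = 14 (r>0 drops 1)

14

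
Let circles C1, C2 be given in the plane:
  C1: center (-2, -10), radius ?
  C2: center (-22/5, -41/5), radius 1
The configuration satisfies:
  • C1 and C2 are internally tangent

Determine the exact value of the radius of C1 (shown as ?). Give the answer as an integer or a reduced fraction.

1. [int C1,C2]  r_C1² − 2r_C1 − 8 = 0  ⇒  r_C1 = 4 (r>0 drops 1)

4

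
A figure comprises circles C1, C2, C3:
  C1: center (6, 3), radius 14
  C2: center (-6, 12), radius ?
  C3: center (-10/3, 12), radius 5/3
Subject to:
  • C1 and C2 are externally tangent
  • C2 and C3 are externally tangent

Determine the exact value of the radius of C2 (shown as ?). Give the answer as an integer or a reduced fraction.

1

1. [ext C1·C2]  r_C2² + 28r_C2 − 29 = 0  ⇒  r_C2 = 1 (r>0 drops 1)
2. [ext C2·C3]  r_C2² + (10/3)r_C2 − 13/3 = 0  ⇒  r_C2 = 1 (r>0 drops 1)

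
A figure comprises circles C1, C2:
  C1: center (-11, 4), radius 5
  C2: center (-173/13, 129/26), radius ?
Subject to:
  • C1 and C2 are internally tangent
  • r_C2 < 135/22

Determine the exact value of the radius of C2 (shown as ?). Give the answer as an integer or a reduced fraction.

1. [int C1,C2]  r_C2² − 10r_C2 + 75/4 = 0  ⇒  r_C2 = 5/2 or 15/2
2. given r_C2 < 135/22: keep 5/2

5/2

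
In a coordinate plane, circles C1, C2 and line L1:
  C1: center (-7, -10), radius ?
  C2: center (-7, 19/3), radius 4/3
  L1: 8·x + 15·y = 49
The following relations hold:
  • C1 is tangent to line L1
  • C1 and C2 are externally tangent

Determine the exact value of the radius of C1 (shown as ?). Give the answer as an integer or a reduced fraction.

1. [C1‖L1]  r_C1² − 225 = 0  ⇒  r_C1 = 15 (r>0 drops 1)
2. [ext C1·C2]  r_C1² + (8/3)r_C1 − 265 = 0  ⇒  r_C1 = 15 (r>0 drops 1)

15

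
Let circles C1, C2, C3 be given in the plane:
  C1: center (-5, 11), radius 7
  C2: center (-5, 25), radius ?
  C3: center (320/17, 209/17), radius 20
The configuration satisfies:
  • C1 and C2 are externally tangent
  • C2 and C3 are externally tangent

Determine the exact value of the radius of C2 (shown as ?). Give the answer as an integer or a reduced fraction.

1. [ext C1·C2]  r_C2² + 14r_C2 − 147 = 0  ⇒  r_C2 = 7 (r>0 drops 1)
2. [ext C2·C3]  r_C2² + 40r_C2 − 329 = 0  ⇒  r_C2 = 7 (r>0 drops 1)

7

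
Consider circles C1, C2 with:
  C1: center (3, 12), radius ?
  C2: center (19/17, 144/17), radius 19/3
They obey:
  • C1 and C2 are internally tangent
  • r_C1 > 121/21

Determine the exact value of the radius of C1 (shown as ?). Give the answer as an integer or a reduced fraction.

1. [int C1,C2]  r_C1² − (38/3)r_C1 + 217/9 = 0  ⇒  r_C1 = 7/3 or 31/3
2. given r_C1 > 121/21: keep 31/3

31/3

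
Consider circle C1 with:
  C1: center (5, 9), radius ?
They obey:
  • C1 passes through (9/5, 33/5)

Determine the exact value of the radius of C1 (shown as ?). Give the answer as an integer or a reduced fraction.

4

1. [C1∋P]  r_C1² − 16 = 0  ⇒  r_C1 = 4 (r>0 drops 1)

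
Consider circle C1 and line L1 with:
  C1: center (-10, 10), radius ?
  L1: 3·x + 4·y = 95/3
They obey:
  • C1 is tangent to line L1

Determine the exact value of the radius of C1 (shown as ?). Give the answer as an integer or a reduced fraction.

13/3

1. [C1‖L1]  r_C1² − 169/9 = 0  ⇒  r_C1 = 13/3 (r>0 drops 1)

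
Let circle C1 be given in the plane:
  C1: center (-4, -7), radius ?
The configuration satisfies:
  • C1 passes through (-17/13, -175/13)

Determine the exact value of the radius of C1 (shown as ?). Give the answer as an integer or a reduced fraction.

1. [C1∋P]  r_C1² − 49 = 0  ⇒  r_C1 = 7 (r>0 drops 1)

7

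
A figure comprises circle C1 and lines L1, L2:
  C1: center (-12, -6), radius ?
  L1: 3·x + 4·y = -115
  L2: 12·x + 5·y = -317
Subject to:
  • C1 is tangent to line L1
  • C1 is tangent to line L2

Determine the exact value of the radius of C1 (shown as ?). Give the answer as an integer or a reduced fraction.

1. [C1‖L1]  r_C1² − 121 = 0  ⇒  r_C1 = 11 (r>0 drops 1)
2. [C1‖L2]  r_C1² − 121 = 0  ⇒  r_C1 = 11 (r>0 drops 1)

11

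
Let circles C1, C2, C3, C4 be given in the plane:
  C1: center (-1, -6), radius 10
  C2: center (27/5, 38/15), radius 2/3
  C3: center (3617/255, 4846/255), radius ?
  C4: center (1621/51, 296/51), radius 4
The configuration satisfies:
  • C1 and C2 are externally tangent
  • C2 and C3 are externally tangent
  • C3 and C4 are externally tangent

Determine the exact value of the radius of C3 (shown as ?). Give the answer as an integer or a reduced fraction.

1. [ext C2·C3]  r_C3² + (4/3)r_C3 − 348 = 0  ⇒  r_C3 = 18 (r>0 drops 1)
2. [ext C3·C4]  r_C3² + 8r_C3 − 468 = 0  ⇒  r_C3 = 18 (r>0 drops 1)

18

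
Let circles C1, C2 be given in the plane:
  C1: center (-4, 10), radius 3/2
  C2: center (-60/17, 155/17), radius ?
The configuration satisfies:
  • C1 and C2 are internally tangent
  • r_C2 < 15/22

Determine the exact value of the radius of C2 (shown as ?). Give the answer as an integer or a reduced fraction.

1/2

1. [int C1,C2]  r_C2² − 3r_C2 + 5/4 = 0  ⇒  r_C2 = 1/2 or 5/2
2. given r_C2 < 15/22: keep 1/2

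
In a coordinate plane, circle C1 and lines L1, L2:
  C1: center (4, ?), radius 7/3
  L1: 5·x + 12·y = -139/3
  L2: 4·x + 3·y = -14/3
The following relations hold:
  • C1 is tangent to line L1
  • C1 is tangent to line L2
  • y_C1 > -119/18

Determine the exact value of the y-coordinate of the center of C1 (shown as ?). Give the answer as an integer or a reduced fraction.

-3

1. [C1‖L1]  y_C1² + (199/18)y_C1 + 145/6 = 0  ⇒  y_C1 = -145/18 or -3
2. [C1‖L2]  y_C1² + (124/9)y_C1 + 97/3 = 0  ⇒  y_C1 = -97/9 or -3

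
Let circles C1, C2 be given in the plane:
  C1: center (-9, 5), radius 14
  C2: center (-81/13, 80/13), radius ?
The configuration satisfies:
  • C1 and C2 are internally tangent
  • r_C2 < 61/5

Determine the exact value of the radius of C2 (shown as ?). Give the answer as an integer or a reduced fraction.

1. [int C1,C2]  r_C2² − 28r_C2 + 187 = 0  ⇒  r_C2 = 11 or 17
2. given r_C2 < 61/5: keep 11

11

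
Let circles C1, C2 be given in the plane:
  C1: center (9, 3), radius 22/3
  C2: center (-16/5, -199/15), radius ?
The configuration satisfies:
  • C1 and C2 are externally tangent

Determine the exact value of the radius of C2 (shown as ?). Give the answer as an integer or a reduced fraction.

13

1. [ext C1·C2]  r_C2² + (44/3)r_C2 − 1079/3 = 0  ⇒  r_C2 = 13 (r>0 drops 1)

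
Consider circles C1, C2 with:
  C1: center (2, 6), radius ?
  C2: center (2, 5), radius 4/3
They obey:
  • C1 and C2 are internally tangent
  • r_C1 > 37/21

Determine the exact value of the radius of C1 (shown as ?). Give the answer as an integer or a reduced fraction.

1. [int C1,C2]  r_C1² − (8/3)r_C1 + 7/9 = 0  ⇒  r_C1 = 1/3 or 7/3
2. given r_C1 > 37/21: keep 7/3

7/3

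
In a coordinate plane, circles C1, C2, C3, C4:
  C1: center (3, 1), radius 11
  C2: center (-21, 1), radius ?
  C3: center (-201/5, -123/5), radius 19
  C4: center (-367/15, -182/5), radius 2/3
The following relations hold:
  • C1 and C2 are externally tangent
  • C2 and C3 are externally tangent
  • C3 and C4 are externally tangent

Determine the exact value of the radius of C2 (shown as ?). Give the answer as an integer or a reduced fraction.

13

1. [ext C1·C2]  r_C2² + 22r_C2 − 455 = 0  ⇒  r_C2 = 13 (r>0 drops 1)
2. [ext C2·C3]  r_C2² + 38r_C2 − 663 = 0  ⇒  r_C2 = 13 (r>0 drops 1)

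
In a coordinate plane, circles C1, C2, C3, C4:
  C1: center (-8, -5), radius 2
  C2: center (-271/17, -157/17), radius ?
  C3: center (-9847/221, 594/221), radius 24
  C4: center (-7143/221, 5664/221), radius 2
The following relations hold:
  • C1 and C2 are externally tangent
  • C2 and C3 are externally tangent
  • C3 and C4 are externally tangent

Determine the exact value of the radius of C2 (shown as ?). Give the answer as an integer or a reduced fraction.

7

1. [ext C1·C2]  r_C2² + 4r_C2 − 77 = 0  ⇒  r_C2 = 7 (r>0 drops 1)
2. [ext C2·C3]  r_C2² + 48r_C2 − 385 = 0  ⇒  r_C2 = 7 (r>0 drops 1)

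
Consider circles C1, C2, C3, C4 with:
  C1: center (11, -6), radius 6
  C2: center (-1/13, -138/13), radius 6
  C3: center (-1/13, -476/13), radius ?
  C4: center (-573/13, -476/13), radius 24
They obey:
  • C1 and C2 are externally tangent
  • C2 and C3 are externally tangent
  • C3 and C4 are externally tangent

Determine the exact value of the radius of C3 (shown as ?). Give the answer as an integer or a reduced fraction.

20

1. [ext C2·C3]  r_C3² + 12r_C3 − 640 = 0  ⇒  r_C3 = 20 (r>0 drops 1)
2. [ext C3·C4]  r_C3² + 48r_C3 − 1360 = 0  ⇒  r_C3 = 20 (r>0 drops 1)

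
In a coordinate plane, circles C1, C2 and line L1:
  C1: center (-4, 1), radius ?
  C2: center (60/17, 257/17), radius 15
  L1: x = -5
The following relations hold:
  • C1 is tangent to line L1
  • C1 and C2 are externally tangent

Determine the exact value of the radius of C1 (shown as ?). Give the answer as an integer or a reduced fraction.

1

1. [C1‖L1]  r_C1² − 1 = 0  ⇒  r_C1 = 1 (r>0 drops 1)
2. [ext C1·C2]  r_C1² + 30r_C1 − 31 = 0  ⇒  r_C1 = 1 (r>0 drops 1)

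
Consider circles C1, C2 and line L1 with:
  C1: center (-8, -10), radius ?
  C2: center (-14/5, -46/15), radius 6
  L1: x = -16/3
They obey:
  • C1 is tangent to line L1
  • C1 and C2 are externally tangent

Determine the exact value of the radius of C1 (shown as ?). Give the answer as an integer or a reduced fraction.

1. [C1‖L1]  r_C1² − 64/9 = 0  ⇒  r_C1 = 8/3 (r>0 drops 1)
2. [ext C1·C2]  r_C1² + 12r_C1 − 352/9 = 0  ⇒  r_C1 = 8/3 (r>0 drops 1)

8/3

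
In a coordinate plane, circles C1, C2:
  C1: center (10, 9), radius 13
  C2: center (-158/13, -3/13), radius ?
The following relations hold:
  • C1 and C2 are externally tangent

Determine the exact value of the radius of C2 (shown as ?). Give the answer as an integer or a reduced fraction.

11

1. [ext C1·C2]  r_C2² + 26r_C2 − 407 = 0  ⇒  r_C2 = 11 (r>0 drops 1)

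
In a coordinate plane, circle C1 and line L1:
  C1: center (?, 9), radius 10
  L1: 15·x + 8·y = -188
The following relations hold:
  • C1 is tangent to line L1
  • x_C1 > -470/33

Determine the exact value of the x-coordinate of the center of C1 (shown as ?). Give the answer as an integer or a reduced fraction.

-6

1. [C1‖L1]  x_C1² + (104/3)x_C1 + 172 = 0  ⇒  x_C1 = -86/3 or -6
2. given x_C1 > -470/33: keep -6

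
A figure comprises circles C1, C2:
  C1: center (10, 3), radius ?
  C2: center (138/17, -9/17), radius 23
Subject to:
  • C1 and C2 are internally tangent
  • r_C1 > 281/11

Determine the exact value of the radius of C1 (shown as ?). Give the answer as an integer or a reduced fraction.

27

1. [int C1,C2]  r_C1² − 46r_C1 + 513 = 0  ⇒  r_C1 = 19 or 27
2. given r_C1 > 281/11: keep 27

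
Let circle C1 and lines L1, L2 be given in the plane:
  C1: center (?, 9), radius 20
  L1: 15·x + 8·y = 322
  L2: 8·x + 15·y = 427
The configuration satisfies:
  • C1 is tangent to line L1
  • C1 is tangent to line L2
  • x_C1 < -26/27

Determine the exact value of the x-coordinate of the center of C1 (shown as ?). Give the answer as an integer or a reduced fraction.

1. [C1‖L1]  x_C1² − (100/3)x_C1 − 236 = 0  ⇒  x_C1 = -6 or 118/3
2. [C1‖L2]  x_C1² − 73x_C1 − 474 = 0  ⇒  x_C1 = -6 or 79

-6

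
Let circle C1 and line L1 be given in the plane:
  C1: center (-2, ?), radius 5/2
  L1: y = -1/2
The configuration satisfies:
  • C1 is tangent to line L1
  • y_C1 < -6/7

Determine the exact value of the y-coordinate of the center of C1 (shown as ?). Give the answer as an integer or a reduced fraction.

-3

1. [C1‖L1]  y_C1² + 1y_C1 − 6 = 0  ⇒  y_C1 = -3 or 2
2. given y_C1 < -6/7: keep -3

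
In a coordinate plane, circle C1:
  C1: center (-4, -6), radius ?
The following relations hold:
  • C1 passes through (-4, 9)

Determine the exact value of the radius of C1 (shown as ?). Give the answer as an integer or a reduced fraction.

15

1. [C1∋P]  r_C1² − 225 = 0  ⇒  r_C1 = 15 (r>0 drops 1)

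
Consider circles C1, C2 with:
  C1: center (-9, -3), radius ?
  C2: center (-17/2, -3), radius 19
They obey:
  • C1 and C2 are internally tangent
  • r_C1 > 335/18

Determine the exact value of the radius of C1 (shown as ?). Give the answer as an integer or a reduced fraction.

39/2

1. [int C1,C2]  r_C1² − 38r_C1 + 1443/4 = 0  ⇒  r_C1 = 37/2 or 39/2
2. given r_C1 > 335/18: keep 39/2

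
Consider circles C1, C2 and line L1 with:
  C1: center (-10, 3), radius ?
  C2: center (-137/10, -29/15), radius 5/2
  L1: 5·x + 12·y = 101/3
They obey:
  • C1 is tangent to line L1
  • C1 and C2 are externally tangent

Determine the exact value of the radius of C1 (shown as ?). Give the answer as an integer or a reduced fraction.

1. [C1‖L1]  r_C1² − 121/9 = 0  ⇒  r_C1 = 11/3 (r>0 drops 1)
2. [ext C1·C2]  r_C1² + 5r_C1 − 286/9 = 0  ⇒  r_C1 = 11/3 (r>0 drops 1)

11/3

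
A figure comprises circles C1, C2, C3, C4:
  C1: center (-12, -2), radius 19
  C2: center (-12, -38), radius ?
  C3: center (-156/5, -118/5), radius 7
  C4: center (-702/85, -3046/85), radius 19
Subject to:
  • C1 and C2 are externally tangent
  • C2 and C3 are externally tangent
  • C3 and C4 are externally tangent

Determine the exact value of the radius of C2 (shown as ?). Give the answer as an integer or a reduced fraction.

17

1. [ext C1·C2]  r_C2² + 38r_C2 − 935 = 0  ⇒  r_C2 = 17 (r>0 drops 1)
2. [ext C2·C3]  r_C2² + 14r_C2 − 527 = 0  ⇒  r_C2 = 17 (r>0 drops 1)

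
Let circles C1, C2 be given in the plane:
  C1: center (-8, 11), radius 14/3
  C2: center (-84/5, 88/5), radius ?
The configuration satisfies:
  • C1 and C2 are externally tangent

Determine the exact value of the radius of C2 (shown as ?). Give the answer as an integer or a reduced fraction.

19/3

1. [ext C1·C2]  r_C2² + (28/3)r_C2 − 893/9 = 0  ⇒  r_C2 = 19/3 (r>0 drops 1)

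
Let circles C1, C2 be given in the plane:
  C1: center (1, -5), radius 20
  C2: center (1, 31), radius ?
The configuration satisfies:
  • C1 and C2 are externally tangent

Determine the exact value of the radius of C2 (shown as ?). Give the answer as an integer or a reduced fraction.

1. [ext C1·C2]  r_C2² + 40r_C2 − 896 = 0  ⇒  r_C2 = 16 (r>0 drops 1)

16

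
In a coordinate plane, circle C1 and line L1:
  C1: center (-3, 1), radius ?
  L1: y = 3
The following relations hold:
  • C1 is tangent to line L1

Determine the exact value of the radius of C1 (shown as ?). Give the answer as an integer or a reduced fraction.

1. [C1‖L1]  r_C1² − 4 = 0  ⇒  r_C1 = 2 (r>0 drops 1)

2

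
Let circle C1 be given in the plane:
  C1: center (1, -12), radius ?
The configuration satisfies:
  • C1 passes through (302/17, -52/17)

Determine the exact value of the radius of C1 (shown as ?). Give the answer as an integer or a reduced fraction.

1. [C1∋P]  r_C1² − 361 = 0  ⇒  r_C1 = 19 (r>0 drops 1)

19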